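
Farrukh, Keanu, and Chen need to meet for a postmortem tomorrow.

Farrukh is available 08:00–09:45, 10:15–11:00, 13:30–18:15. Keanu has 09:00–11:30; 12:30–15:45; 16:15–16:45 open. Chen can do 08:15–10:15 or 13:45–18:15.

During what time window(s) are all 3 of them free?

09:00-09:45, 13:45-15:45, 16:15-16:45

Farrukh ∩ Keanu: 09:00-09:45, 10:15-11:00, 13:30-15:45, 16:15-16:45.
Farrukh ∩ Keanu ∩ Chen: 09:00-09:45, 13:45-15:45, 16:15-16:45.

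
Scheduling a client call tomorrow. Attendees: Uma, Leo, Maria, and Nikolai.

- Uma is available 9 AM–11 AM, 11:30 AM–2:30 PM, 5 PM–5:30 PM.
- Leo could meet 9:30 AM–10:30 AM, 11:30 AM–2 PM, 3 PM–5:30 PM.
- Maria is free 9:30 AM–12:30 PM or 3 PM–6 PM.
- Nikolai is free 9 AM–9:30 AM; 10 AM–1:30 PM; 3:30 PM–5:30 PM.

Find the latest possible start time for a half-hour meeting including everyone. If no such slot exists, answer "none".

Uma ∩ Leo: 09:30-10:30, 11:30-14:00, 17:00-17:30.
Uma ∩ Leo ∩ Maria: 09:30-10:30, 11:30-12:30, 17:00-17:30.
Uma ∩ Leo ∩ Maria ∩ Nikolai: 10:00-10:30, 11:30-12:30, 17:00-17:30.
The last common window of at least 30 minutes is 17:00-17:30; a 30-minute meeting can start as late as 17:00 and still end by 17:30.

17:00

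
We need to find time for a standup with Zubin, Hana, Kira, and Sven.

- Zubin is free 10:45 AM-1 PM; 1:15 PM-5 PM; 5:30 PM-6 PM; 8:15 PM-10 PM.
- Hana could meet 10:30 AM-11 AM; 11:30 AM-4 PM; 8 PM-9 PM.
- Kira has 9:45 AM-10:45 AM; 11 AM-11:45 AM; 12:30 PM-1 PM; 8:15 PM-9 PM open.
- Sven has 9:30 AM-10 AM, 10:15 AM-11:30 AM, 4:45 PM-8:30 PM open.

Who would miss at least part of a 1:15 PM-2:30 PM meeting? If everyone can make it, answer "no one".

Zubin: free for 13:15-14:30. Hana: free for 13:15-14:30. Kira: not fully free for 13:15-14:30. Sven: not fully free for 13:15-14:30.

Kira, Sven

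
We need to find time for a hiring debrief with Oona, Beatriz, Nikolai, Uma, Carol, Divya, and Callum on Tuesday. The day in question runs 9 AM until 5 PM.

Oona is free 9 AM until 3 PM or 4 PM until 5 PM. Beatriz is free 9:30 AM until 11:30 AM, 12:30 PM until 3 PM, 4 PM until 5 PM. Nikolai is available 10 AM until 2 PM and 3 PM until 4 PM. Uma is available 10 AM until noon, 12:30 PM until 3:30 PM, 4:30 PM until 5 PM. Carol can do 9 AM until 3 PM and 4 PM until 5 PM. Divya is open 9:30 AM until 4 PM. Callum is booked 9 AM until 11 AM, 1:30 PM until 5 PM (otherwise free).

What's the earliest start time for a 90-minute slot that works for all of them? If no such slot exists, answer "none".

none

Oona free: 09:00-15:00, 16:00-17:00.
Beatriz free: 09:30-11:30, 12:30-15:00, 16:00-17:00.
Nikolai free: 10:00-14:00, 15:00-16:00.
Uma free: 10:00-12:00, 12:30-15:30, 16:30-17:00.
Carol free: 09:00-15:00, 16:00-17:00.
Divya free: 09:30-16:00.
Callum free: 11:00-13:30 (invert busy blocks within the working day).
Oona ∩ Beatriz: 09:30-11:30, 12:30-15:00, 16:00-17:00.
Oona ∩ Beatriz ∩ Nikolai: 10:00-11:30, 12:30-14:00.
Oona ∩ Beatriz ∩ Nikolai ∩ Uma: 10:00-11:30, 12:30-14:00.
Oona ∩ Beatriz ∩ Nikolai ∩ Uma ∩ Carol: 10:00-11:30, 12:30-14:00.
Oona ∩ Beatriz ∩ Nikolai ∩ Uma ∩ Carol ∩ Divya: 10:00-11:30, 12:30-14:00.
Oona ∩ Beatriz ∩ Nikolai ∩ Uma ∩ Carol ∩ Divya ∩ Callum: 11:00-11:30, 12:30-13:30.
So the common availability across everyone is 11:00-11:30, 12:30-13:30.
No common window is at least 90 minutes long.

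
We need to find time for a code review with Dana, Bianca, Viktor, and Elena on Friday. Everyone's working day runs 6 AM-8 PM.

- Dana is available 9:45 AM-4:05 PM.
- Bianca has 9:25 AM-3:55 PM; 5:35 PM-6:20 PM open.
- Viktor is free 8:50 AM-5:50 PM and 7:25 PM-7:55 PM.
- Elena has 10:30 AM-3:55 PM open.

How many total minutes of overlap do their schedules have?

Dana ∩ Bianca: 09:45-15:55.
Dana ∩ Bianca ∩ Viktor: 09:45-15:55.
Dana ∩ Bianca ∩ Viktor ∩ Elena: 10:30-15:55.
That's a single block of 325 minutes.

325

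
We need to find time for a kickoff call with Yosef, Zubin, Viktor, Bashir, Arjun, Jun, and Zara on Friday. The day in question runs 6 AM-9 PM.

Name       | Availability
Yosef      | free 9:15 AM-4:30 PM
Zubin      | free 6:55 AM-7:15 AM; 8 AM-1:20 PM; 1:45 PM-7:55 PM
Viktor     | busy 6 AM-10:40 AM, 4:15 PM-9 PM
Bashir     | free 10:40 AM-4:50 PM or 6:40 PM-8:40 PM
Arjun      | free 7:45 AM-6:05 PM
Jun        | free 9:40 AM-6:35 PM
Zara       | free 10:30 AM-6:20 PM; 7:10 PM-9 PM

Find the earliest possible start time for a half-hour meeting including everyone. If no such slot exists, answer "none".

Yosef free: 09:15-16:30.
Zubin free: 06:55-07:15, 08:00-13:20, 13:45-19:55.
Viktor free: 10:40-16:15 (invert busy blocks within the working day).
Bashir free: 10:40-16:50, 18:40-20:40.
Arjun free: 07:45-18:05.
Jun free: 09:40-18:35.
Zara free: 10:30-18:20, 19:10-21:00.
Yosef ∩ Zubin: 09:15-13:20, 13:45-16:30.
Yosef ∩ Zubin ∩ Viktor: 10:40-13:20, 13:45-16:15.
Yosef ∩ Zubin ∩ Viktor ∩ Bashir: 10:40-13:20, 13:45-16:15.
Yosef ∩ Zubin ∩ Viktor ∩ Bashir ∩ Arjun: 10:40-13:20, 13:45-16:15.
Yosef ∩ Zubin ∩ Viktor ∩ Bashir ∩ Arjun ∩ Jun: 10:40-13:20, 13:45-16:15.
Yosef ∩ Zubin ∩ Viktor ∩ Bashir ∩ Arjun ∩ Jun ∩ Zara: 10:40-13:20, 13:45-16:15.
The first common window of at least 30 minutes is 10:40-13:20, so the earliest start is 10:40.

10:40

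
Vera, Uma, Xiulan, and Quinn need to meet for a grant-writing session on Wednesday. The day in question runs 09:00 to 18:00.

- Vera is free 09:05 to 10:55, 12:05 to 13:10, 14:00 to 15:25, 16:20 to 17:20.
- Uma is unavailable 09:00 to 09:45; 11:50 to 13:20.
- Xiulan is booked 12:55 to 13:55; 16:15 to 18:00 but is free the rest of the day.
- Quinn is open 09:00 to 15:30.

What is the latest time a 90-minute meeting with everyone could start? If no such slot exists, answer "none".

Vera free: 09:05-10:55, 12:05-13:10, 14:00-15:25, 16:20-17:20.
Uma free: 09:45-11:50, 13:20-18:00 (invert busy blocks within the working day).
Xiulan free: 09:00-12:55, 13:55-16:15 (invert busy blocks within the working day).
Quinn free: 09:00-15:30.
Vera ∩ Uma: 09:45-10:55, 14:00-15:25, 16:20-17:20.
Vera ∩ Uma ∩ Xiulan: 09:45-10:55, 14:00-15:25.
Vera ∩ Uma ∩ Xiulan ∩ Quinn: 09:45-10:55, 14:00-15:25.
No common window is at least 90 minutes long.

none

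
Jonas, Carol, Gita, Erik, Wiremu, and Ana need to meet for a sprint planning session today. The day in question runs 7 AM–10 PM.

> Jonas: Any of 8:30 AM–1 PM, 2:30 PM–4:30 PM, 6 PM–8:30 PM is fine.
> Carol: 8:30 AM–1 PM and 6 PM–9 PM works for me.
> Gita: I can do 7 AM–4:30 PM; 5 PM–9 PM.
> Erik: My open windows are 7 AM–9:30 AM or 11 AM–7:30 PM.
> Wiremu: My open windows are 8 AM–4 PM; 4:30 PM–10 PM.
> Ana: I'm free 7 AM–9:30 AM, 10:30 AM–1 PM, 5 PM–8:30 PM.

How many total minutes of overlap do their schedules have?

270

Jonas ∩ Carol: 08:30-13:00, 18:00-20:30.
Jonas ∩ Carol ∩ Gita: 08:30-13:00, 18:00-20:30.
Jonas ∩ Carol ∩ Gita ∩ Erik: 08:30-09:30, 11:00-13:00, 18:00-19:30.
Jonas ∩ Carol ∩ Gita ∩ Erik ∩ Wiremu: 08:30-09:30, 11:00-13:00, 18:00-19:30.
Jonas ∩ Carol ∩ Gita ∩ Erik ∩ Wiremu ∩ Ana: 08:30-09:30, 11:00-13:00, 18:00-19:30.
Those are the intersection windows.
Summing the common windows: 60 + 120 + 90 = 270 minutes.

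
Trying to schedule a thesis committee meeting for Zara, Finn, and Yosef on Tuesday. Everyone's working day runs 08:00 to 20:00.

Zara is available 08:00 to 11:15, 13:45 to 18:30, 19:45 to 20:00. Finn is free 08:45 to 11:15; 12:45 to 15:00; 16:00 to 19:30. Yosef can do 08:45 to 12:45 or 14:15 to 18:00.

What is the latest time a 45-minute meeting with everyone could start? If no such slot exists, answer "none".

Zara ∩ Finn: 08:45-11:15, 13:45-15:00, 16:00-18:30.
Zara ∩ Finn ∩ Yosef: 08:45-11:15, 14:15-15:00, 16:00-18:00.
So the common availability across everyone is 08:45-11:15, 14:15-15:00, 16:00-18:00.
The last common window of at least 45 minutes is 16:00-18:00; a 45-minute meeting can start as late as 17:15 and still end by 18:00.

17:15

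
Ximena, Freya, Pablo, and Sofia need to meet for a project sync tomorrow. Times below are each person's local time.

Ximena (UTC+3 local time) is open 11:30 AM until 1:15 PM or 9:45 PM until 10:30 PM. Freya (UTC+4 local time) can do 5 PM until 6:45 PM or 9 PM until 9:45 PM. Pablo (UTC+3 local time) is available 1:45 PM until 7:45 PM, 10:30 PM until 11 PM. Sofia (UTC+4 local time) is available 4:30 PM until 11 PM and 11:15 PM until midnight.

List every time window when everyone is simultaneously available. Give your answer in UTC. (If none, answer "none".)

Ximena in UTC: 08:30-10:15, 18:45-19:30 (subtract 3h to convert from UTC+3).
Freya in UTC: 13:00-14:45, 17:00-17:45 (subtract 4h to convert from UTC+4).
Pablo in UTC: 10:45-16:45, 19:30-20:00 (subtract 3h to convert from UTC+3).
Sofia in UTC: 12:30-19:00, 19:15-20:00 (subtract 4h to convert from UTC+4).
Ximena ∩ Freya: ∅.
Ximena ∩ Freya ∩ Pablo: ∅.
Ximena ∩ Freya ∩ Pablo ∩ Sofia: ∅.
There is no time when everyone is free.

none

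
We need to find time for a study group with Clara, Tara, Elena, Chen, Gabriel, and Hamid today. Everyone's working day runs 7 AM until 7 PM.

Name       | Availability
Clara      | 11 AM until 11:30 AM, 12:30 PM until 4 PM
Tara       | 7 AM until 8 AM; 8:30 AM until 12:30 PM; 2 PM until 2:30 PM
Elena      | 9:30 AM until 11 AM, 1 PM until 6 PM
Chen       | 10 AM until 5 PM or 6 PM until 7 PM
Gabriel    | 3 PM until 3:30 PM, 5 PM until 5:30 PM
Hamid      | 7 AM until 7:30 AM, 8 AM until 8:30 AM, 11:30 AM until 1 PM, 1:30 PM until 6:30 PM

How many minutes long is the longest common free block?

0

Clara ∩ Tara: 11:00-11:30, 14:00-14:30.
Clara ∩ Tara ∩ Elena: 14:00-14:30.
Clara ∩ Tara ∩ Elena ∩ Chen: 14:00-14:30.
Clara ∩ Tara ∩ Elena ∩ Chen ∩ Gabriel: ∅.
Clara ∩ Tara ∩ Elena ∩ Chen ∩ Gabriel ∩ Hamid: ∅.
There is no time when everyone is free.
No common window exists, so the longest block is 0 minutes.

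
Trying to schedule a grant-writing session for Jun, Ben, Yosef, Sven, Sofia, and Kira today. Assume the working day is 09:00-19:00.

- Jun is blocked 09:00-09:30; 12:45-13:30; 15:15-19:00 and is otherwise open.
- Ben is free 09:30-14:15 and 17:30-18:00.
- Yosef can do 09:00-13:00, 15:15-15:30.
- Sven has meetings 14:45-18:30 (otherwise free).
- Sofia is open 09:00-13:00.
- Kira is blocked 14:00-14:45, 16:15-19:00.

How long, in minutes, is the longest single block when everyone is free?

Jun free: 09:30-12:45, 13:30-15:15 (invert busy blocks within the working day).
Ben free: 09:30-14:15, 17:30-18:00.
Yosef free: 09:00-13:00, 15:15-15:30.
Sven free: 09:00-14:45, 18:30-19:00 (invert busy blocks within the working day).
Sofia free: 09:00-13:00.
Kira free: 09:00-14:00, 14:45-16:15 (invert busy blocks within the working day).
Jun ∩ Ben: 09:30-12:45, 13:30-14:15.
Jun ∩ Ben ∩ Yosef: 09:30-12:45.
Jun ∩ Ben ∩ Yosef ∩ Sven: 09:30-12:45.
Jun ∩ Ben ∩ Yosef ∩ Sven ∩ Sofia: 09:30-12:45.
Jun ∩ Ben ∩ Yosef ∩ Sven ∩ Sofia ∩ Kira: 09:30-12:45.
The longest is 09:30-12:45 at 195 minutes.

195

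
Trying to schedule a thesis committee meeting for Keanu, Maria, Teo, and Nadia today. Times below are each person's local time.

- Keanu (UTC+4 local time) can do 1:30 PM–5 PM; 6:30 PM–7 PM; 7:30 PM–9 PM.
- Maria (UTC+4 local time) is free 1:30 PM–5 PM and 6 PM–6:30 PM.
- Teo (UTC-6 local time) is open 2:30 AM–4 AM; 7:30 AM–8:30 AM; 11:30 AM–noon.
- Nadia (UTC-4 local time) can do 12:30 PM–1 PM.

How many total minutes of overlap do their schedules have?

0

Keanu in UTC: 09:30-13:00, 14:30-15:00, 15:30-17:00 (subtract 4h to convert from UTC+4).
Maria in UTC: 09:30-13:00, 14:00-14:30 (subtract 4h to convert from UTC+4).
Teo in UTC: 08:30-10:00, 13:30-14:30, 17:30-18:00 (add 6h to convert from UTC-6).
Nadia in UTC: 16:30-17:00 (add 4h to convert from UTC-4).
Keanu ∩ Maria: 09:30-13:00.
Keanu ∩ Maria ∩ Teo: 09:30-10:00.
Keanu ∩ Maria ∩ Teo ∩ Nadia: ∅.
There is no time when everyone is free.
There is no common window, so the total is 0 minutes.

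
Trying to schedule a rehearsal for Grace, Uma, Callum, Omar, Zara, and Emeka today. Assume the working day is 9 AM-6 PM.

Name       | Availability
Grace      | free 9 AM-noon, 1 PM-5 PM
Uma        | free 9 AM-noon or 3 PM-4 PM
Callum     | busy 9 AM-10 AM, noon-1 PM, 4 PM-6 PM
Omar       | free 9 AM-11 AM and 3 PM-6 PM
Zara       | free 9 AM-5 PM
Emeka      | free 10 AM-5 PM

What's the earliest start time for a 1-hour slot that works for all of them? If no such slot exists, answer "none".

10:00

Grace free: 09:00-12:00, 13:00-17:00.
Uma free: 09:00-12:00, 15:00-16:00.
Callum free: 10:00-12:00, 13:00-16:00 (invert busy blocks within the working day).
Omar free: 09:00-11:00, 15:00-18:00.
Zara free: 09:00-17:00.
Emeka free: 10:00-17:00.
Grace ∩ Uma: 09:00-12:00, 15:00-16:00.
Grace ∩ Uma ∩ Callum: 10:00-12:00, 15:00-16:00.
Grace ∩ Uma ∩ Callum ∩ Omar: 10:00-11:00, 15:00-16:00.
Grace ∩ Uma ∩ Callum ∩ Omar ∩ Zara: 10:00-11:00, 15:00-16:00.
Grace ∩ Uma ∩ Callum ∩ Omar ∩ Zara ∩ Emeka: 10:00-11:00, 15:00-16:00.
So the common availability across everyone is 10:00-11:00, 15:00-16:00.
The first common window of at least 60 minutes is 10:00-11:00, so the earliest start is 10:00.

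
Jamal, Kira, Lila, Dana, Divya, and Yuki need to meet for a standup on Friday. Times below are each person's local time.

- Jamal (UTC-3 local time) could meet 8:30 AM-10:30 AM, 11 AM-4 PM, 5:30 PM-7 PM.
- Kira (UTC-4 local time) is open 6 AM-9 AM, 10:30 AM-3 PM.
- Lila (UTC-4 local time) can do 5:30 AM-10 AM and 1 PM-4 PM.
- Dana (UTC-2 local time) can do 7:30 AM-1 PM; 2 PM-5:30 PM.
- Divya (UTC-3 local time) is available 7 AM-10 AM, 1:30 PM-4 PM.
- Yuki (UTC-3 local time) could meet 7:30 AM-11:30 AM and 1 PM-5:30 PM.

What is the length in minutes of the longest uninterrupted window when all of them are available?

Jamal in UTC: 11:30-13:30, 14:00-19:00, 20:30-22:00 (add 3h to convert from UTC-3).
Kira in UTC: 10:00-13:00, 14:30-19:00 (add 4h to convert from UTC-4).
Lila in UTC: 09:30-14:00, 17:00-20:00 (add 4h to convert from UTC-4).
Dana in UTC: 09:30-15:00, 16:00-19:30 (add 2h to convert from UTC-2).
Divya in UTC: 10:00-13:00, 16:30-19:00 (add 3h to convert from UTC-3).
Yuki in UTC: 10:30-14:30, 16:00-20:30 (add 3h to convert from UTC-3).
Jamal ∩ Kira: 11:30-13:00, 14:30-19:00.
Jamal ∩ Kira ∩ Lila: 11:30-13:00, 17:00-19:00.
Jamal ∩ Kira ∩ Lila ∩ Dana: 11:30-13:00, 17:00-19:00.
Jamal ∩ Kira ∩ Lila ∩ Dana ∩ Divya: 11:30-13:00, 17:00-19:00.
Jamal ∩ Kira ∩ Lila ∩ Dana ∩ Divya ∩ Yuki: 11:30-13:00, 17:00-19:00.
Those are the intersection windows.
The longest is 17:00-19:00 at 120 minutes.

120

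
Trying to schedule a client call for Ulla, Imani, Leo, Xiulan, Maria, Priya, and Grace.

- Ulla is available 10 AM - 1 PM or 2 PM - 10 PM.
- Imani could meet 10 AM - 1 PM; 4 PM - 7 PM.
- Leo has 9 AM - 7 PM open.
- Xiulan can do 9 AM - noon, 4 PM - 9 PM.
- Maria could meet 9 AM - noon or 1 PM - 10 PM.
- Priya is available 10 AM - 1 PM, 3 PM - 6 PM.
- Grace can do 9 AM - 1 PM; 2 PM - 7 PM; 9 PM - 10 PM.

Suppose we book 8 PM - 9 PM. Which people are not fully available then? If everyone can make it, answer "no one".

Grace, Imani, Leo, Priya

Ulla: free for 20:00-21:00. Imani: not fully free for 20:00-21:00. Leo: not fully free for 20:00-21:00. Xiulan: free for 20:00-21:00. Maria: free for 20:00-21:00. Priya: not fully free for 20:00-21:00. Grace: not fully free for 20:00-21:00.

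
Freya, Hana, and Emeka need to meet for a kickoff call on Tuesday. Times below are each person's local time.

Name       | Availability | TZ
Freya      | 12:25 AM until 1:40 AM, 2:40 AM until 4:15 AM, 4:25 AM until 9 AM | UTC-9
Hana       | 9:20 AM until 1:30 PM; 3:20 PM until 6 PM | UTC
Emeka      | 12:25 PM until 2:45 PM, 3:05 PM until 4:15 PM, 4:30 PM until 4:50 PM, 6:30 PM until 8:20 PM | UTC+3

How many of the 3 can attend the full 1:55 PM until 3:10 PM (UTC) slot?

1

Freya in UTC: 09:25-10:40, 11:40-13:15, 13:25-18:00 (add 9h to convert from UTC-9).
Hana in UTC: 09:20-13:30, 15:20-18:00.
Emeka in UTC: 09:25-11:45, 12:05-13:15, 13:30-13:50, 15:30-17:20 (subtract 3h to convert from UTC+3).
Freya can make the full 13:55-15:10 slot — that's 1.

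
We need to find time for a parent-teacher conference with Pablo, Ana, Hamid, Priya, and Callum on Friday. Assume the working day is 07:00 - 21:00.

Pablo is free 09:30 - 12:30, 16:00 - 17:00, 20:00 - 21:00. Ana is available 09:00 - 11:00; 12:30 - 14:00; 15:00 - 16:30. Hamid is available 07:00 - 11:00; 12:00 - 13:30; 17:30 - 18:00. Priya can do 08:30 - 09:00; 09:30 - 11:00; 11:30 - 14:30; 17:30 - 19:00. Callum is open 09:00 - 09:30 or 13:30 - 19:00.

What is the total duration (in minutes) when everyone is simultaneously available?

Pablo ∩ Ana: 09:30-11:00, 16:00-16:30.
Pablo ∩ Ana ∩ Hamid: 09:30-11:00.
Pablo ∩ Ana ∩ Hamid ∩ Priya: 09:30-11:00.
Pablo ∩ Ana ∩ Hamid ∩ Priya ∩ Callum: ∅.
There is no time when everyone is free.
There is no common window, so the total is 0 minutes.

0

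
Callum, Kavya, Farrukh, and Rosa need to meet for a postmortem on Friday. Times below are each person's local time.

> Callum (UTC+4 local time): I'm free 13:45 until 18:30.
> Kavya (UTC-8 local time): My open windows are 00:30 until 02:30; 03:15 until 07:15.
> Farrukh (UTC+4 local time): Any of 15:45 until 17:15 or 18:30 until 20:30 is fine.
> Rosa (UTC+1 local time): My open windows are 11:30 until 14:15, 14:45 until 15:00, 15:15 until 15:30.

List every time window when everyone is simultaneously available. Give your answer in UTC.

11:45-13:15

Callum in UTC: 09:45-14:30 (subtract 4h to convert from UTC+4).
Kavya in UTC: 08:30-10:30, 11:15-15:15 (add 8h to convert from UTC-8).
Farrukh in UTC: 11:45-13:15, 14:30-16:30 (subtract 4h to convert from UTC+4).
Rosa in UTC: 10:30-13:15, 13:45-14:00, 14:15-14:30 (subtract 1h to convert from UTC+1).
Callum ∩ Kavya: 09:45-10:30, 11:15-14:30.
Callum ∩ Kavya ∩ Farrukh: 11:45-13:15.
Callum ∩ Kavya ∩ Farrukh ∩ Rosa: 11:45-13:15.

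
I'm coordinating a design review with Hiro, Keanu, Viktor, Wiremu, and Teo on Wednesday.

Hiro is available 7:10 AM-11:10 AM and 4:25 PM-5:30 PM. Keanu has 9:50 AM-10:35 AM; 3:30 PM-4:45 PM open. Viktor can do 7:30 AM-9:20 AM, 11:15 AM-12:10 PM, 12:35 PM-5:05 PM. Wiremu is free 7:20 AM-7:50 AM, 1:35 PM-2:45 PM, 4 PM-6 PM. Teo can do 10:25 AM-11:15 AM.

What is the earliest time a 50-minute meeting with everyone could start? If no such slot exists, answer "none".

Hiro ∩ Keanu: 09:50-10:35, 16:25-16:45.
Hiro ∩ Keanu ∩ Viktor: 16:25-16:45.
Hiro ∩ Keanu ∩ Viktor ∩ Wiremu: 16:25-16:45.
Hiro ∩ Keanu ∩ Viktor ∩ Wiremu ∩ Teo: ∅.
There is no time when everyone is free.
No common window is at least 50 minutes long.

none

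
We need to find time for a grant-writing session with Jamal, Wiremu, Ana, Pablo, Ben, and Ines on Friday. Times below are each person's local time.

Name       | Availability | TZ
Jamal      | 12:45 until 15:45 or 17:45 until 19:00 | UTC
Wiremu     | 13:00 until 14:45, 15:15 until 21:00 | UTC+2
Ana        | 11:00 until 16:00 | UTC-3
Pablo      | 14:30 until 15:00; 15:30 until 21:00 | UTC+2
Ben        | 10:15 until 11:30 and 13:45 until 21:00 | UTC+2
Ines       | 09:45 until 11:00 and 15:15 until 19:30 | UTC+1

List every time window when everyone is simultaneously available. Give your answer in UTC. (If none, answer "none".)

Jamal in UTC: 12:45-15:45, 17:45-19:00.
Wiremu in UTC: 11:00-12:45, 13:15-19:00 (subtract 2h to convert from UTC+2).
Ana in UTC: 14:00-19:00 (add 3h to convert from UTC-3).
Pablo in UTC: 12:30-13:00, 13:30-19:00 (subtract 2h to convert from UTC+2).
Ben in UTC: 08:15-09:30, 11:45-19:00 (subtract 2h to convert from UTC+2).
Ines in UTC: 08:45-10:00, 14:15-18:30 (subtract 1h to convert from UTC+1).
Jamal ∩ Wiremu: 13:15-15:45, 17:45-19:00.
Jamal ∩ Wiremu ∩ Ana: 14:00-15:45, 17:45-19:00.
Jamal ∩ Wiremu ∩ Ana ∩ Pablo: 14:00-15:45, 17:45-19:00.
Jamal ∩ Wiremu ∩ Ana ∩ Pablo ∩ Ben: 14:00-15:45, 17:45-19:00.
Jamal ∩ Wiremu ∩ Ana ∩ Pablo ∩ Ben ∩ Ines: 14:15-15:45, 17:45-18:30.

14:15-15:45, 17:45-18:30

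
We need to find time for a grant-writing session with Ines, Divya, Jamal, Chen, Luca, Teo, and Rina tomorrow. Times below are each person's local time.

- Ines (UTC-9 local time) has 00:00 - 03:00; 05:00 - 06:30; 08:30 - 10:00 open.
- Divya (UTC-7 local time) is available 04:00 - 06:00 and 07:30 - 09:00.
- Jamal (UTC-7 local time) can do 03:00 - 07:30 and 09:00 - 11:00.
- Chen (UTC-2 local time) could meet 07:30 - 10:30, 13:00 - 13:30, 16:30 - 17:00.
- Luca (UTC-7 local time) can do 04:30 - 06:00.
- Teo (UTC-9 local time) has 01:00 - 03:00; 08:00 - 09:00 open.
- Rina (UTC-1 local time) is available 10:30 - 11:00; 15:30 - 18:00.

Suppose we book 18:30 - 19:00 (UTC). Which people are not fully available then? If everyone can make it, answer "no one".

Divya, Jamal, Luca, Teo

Ines in UTC: 09:00-12:00, 14:00-15:30, 17:30-19:00 (add 9h to convert from UTC-9).
Divya in UTC: 11:00-13:00, 14:30-16:00 (add 7h to convert from UTC-7).
Jamal in UTC: 10:00-14:30, 16:00-18:00 (add 7h to convert from UTC-7).
Chen in UTC: 09:30-12:30, 15:00-15:30, 18:30-19:00 (add 2h to convert from UTC-2).
Luca in UTC: 11:30-13:00 (add 7h to convert from UTC-7).
Teo in UTC: 10:00-12:00, 17:00-18:00 (add 9h to convert from UTC-9).
Rina in UTC: 11:30-12:00, 16:30-19:00 (add 1h to convert from UTC-1).
Ines: free for 18:30-19:00. Divya: not fully free for 18:30-19:00. Jamal: not fully free for 18:30-19:00. Chen: free for 18:30-19:00. Luca: not fully free for 18:30-19:00. Teo: not fully free for 18:30-19:00. Rina: free for 18:30-19:00.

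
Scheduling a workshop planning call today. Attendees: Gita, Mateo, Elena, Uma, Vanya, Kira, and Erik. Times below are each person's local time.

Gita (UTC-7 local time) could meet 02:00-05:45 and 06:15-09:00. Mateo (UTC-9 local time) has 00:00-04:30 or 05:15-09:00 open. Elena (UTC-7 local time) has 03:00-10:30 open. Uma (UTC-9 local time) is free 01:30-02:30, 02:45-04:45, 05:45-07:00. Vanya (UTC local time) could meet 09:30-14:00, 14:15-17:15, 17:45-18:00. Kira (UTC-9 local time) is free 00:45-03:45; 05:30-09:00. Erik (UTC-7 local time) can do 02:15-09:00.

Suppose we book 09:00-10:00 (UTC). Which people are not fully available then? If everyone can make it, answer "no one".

Gita in UTC: 09:00-12:45, 13:15-16:00 (add 7h to convert from UTC-7).
Mateo in UTC: 09:00-13:30, 14:15-18:00 (add 9h to convert from UTC-9).
Elena in UTC: 10:00-17:30 (add 7h to convert from UTC-7).
Uma in UTC: 10:30-11:30, 11:45-13:45, 14:45-16:00 (add 9h to convert from UTC-9).
Vanya in UTC: 09:30-14:00, 14:15-17:15, 17:45-18:00.
Kira in UTC: 09:45-12:45, 14:30-18:00 (add 9h to convert from UTC-9).
Erik in UTC: 09:15-16:00 (add 7h to convert from UTC-7).
Gita: free for 09:00-10:00. Mateo: free for 09:00-10:00. Elena: not fully free for 09:00-10:00. Uma: not fully free for 09:00-10:00. Vanya: not fully free for 09:00-10:00. Kira: not fully free for 09:00-10:00. Erik: not fully free for 09:00-10:00.

Elena, Erik, Kira, Uma, Vanya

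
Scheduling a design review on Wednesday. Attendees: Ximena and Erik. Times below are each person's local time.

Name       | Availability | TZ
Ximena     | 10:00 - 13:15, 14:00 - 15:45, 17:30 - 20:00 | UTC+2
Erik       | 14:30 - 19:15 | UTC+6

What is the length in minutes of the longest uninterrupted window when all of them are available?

Ximena in UTC: 08:00-11:15, 12:00-13:45, 15:30-18:00 (subtract 2h to convert from UTC+2).
Erik in UTC: 08:30-13:15 (subtract 6h to convert from UTC+6).
Ximena ∩ Erik: 08:30-11:15, 12:00-13:15.
The longest is 08:30-11:15 at 165 minutes.

165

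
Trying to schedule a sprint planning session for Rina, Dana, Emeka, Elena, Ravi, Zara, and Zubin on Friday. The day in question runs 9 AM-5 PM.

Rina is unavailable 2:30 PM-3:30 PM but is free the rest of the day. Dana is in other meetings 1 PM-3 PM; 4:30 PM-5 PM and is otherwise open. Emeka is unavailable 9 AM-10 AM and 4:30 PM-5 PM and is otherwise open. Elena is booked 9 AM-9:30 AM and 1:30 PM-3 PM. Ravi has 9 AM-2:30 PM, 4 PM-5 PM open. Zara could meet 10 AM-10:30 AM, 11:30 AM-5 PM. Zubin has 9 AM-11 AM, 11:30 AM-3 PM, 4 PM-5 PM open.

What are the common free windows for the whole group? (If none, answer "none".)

10:00-10:30, 11:30-13:00, 16:00-16:30

Rina free: 09:00-14:30, 15:30-17:00 (invert busy blocks within the working day).
Dana free: 09:00-13:00, 15:00-16:30 (invert busy blocks within the working day).
Emeka free: 10:00-16:30 (invert busy blocks within the working day).
Elena free: 09:30-13:30, 15:00-17:00 (invert busy blocks within the working day).
Ravi free: 09:00-14:30, 16:00-17:00.
Zara free: 10:00-10:30, 11:30-17:00.
Zubin free: 09:00-11:00, 11:30-15:00, 16:00-17:00.
Rina ∩ Dana: 09:00-13:00, 15:30-16:30.
Rina ∩ Dana ∩ Emeka: 10:00-13:00, 15:30-16:30.
Rina ∩ Dana ∩ Emeka ∩ Elena: 10:00-13:00, 15:30-16:30.
Rina ∩ Dana ∩ Emeka ∩ Elena ∩ Ravi: 10:00-13:00, 16:00-16:30.
Rina ∩ Dana ∩ Emeka ∩ Elena ∩ Ravi ∩ Zara: 10:00-10:30, 11:30-13:00, 16:00-16:30.
Rina ∩ Dana ∩ Emeka ∩ Elena ∩ Ravi ∩ Zara ∩ Zubin: 10:00-10:30, 11:30-13:00, 16:00-16:30.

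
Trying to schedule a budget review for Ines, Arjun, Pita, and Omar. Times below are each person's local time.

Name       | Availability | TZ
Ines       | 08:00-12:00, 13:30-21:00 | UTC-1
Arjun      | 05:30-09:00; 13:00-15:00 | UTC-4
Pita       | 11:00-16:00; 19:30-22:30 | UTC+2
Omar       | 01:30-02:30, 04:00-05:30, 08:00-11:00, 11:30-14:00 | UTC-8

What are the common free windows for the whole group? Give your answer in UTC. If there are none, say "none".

09:30-10:30, 12:00-13:00, 17:30-19:00

Ines in UTC: 09:00-13:00, 14:30-22:00 (add 1h to convert from UTC-1).
Arjun in UTC: 09:30-13:00, 17:00-19:00 (add 4h to convert from UTC-4).
Pita in UTC: 09:00-14:00, 17:30-20:30 (subtract 2h to convert from UTC+2).
Omar in UTC: 09:30-10:30, 12:00-13:30, 16:00-19:00, 19:30-22:00 (add 8h to convert from UTC-8).
Ines ∩ Arjun: 09:30-13:00, 17:00-19:00.
Ines ∩ Arjun ∩ Pita: 09:30-13:00, 17:30-19:00.
Ines ∩ Arjun ∩ Pita ∩ Omar: 09:30-10:30, 12:00-13:00, 17:30-19:00.
So the common availability across everyone is 09:30-10:30, 12:00-13:00, 17:30-19:00.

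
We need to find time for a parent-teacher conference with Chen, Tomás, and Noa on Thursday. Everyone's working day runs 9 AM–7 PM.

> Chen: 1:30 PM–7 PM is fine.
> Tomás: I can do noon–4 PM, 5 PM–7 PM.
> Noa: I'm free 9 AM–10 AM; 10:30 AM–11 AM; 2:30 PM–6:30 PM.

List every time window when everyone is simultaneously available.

Chen ∩ Tomás: 13:30-16:00, 17:00-19:00.
Chen ∩ Tomás ∩ Noa: 14:30-16:00, 17:00-18:30.

14:30-16:00, 17:00-18:30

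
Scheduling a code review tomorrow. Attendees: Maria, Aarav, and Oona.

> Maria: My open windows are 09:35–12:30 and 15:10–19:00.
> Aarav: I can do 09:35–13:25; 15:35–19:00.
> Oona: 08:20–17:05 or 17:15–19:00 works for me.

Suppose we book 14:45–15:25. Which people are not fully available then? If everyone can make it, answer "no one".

Aarav, Maria

Maria: not fully free for 14:45-15:25. Aarav: not fully free for 14:45-15:25. Oona: free for 14:45-15:25.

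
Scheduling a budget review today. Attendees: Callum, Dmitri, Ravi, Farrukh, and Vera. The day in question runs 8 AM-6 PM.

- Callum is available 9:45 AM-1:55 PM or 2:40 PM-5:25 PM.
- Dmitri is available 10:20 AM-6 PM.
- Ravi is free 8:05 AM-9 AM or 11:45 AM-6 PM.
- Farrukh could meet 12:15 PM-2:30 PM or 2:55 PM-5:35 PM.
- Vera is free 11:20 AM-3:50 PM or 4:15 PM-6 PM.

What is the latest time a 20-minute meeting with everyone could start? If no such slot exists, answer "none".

17:05

Callum ∩ Dmitri: 10:20-13:55, 14:40-17:25.
Callum ∩ Dmitri ∩ Ravi: 11:45-13:55, 14:40-17:25.
Callum ∩ Dmitri ∩ Ravi ∩ Farrukh: 12:15-13:55, 14:55-17:25.
Callum ∩ Dmitri ∩ Ravi ∩ Farrukh ∩ Vera: 12:15-13:55, 14:55-15:50, 16:15-17:25.
The last common window of at least 20 minutes is 16:15-17:25; a 20-minute meeting can start as late as 17:05 and still end by 17:25.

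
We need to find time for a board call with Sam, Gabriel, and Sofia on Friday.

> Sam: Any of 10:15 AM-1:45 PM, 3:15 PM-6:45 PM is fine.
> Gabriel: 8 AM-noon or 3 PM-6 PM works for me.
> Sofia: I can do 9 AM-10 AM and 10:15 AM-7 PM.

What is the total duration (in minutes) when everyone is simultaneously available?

Sam ∩ Gabriel: 10:15-12:00, 15:15-18:00.
Sam ∩ Gabriel ∩ Sofia: 10:15-12:00, 15:15-18:00.
Summing the common windows: 105 + 165 = 270 minutes.

270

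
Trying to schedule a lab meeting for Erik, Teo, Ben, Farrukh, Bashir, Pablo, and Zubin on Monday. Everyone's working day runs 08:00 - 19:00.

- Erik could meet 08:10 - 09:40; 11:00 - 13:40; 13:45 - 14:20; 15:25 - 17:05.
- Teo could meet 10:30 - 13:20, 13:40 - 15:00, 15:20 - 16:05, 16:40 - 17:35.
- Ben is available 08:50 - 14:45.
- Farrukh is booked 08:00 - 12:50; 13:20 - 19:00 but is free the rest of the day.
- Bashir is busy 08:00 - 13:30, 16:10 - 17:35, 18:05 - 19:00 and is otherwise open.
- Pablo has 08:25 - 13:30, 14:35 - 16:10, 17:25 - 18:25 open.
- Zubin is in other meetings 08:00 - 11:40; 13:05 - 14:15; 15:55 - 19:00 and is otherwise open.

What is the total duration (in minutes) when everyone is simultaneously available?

0

Erik free: 08:10-09:40, 11:00-13:40, 13:45-14:20, 15:25-17:05.
Teo free: 10:30-13:20, 13:40-15:00, 15:20-16:05, 16:40-17:35.
Ben free: 08:50-14:45.
Farrukh free: 12:50-13:20 (invert busy blocks within the working day).
Bashir free: 13:30-16:10, 17:35-18:05 (invert busy blocks within the working day).
Pablo free: 08:25-13:30, 14:35-16:10, 17:25-18:25.
Zubin free: 11:40-13:05, 14:15-15:55 (invert busy blocks within the working day).
Erik ∩ Teo: 11:00-13:20, 13:45-14:20, 15:25-16:05, 16:40-17:05.
Erik ∩ Teo ∩ Ben: 11:00-13:20, 13:45-14:20.
Erik ∩ Teo ∩ Ben ∩ Farrukh: 12:50-13:20.
Erik ∩ Teo ∩ Ben ∩ Farrukh ∩ Bashir: ∅.
Erik ∩ Teo ∩ Ben ∩ Farrukh ∩ Bashir ∩ Pablo: ∅.
Erik ∩ Teo ∩ Ben ∩ Farrukh ∩ Bashir ∩ Pablo ∩ Zubin: ∅.
There is no time when everyone is free.
There is no common window, so the total is 0 minutes.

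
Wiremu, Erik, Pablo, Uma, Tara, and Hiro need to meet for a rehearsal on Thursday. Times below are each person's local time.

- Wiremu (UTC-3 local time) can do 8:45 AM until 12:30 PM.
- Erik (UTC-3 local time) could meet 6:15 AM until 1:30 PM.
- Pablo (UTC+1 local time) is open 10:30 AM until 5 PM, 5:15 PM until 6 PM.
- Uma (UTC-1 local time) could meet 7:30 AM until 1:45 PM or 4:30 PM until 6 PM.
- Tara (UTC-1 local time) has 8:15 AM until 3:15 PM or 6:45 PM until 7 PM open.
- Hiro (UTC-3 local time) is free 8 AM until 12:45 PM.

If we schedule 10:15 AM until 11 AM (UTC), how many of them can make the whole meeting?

Wiremu in UTC: 11:45-15:30 (add 3h to convert from UTC-3).
Erik in UTC: 09:15-16:30 (add 3h to convert from UTC-3).
Pablo in UTC: 09:30-16:00, 16:15-17:00 (subtract 1h to convert from UTC+1).
Uma in UTC: 08:30-14:45, 17:30-19:00 (add 1h to convert from UTC-1).
Tara in UTC: 09:15-16:15, 19:45-20:00 (add 1h to convert from UTC-1).
Hiro in UTC: 11:00-15:45 (add 3h to convert from UTC-3).
Erik, Pablo, Uma, and Tara can make the full 10:15-11:00 slot — that's 4.

4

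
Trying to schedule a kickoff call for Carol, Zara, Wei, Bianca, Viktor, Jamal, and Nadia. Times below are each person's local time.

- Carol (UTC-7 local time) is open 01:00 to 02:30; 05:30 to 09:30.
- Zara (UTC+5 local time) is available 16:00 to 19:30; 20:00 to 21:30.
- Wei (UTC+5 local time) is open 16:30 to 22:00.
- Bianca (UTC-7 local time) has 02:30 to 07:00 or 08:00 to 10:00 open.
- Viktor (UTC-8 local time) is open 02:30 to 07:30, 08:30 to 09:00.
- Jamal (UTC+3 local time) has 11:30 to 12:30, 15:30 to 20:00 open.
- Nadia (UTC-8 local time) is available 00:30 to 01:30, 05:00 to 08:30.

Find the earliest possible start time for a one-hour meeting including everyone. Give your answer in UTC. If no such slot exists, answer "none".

13:00

Carol in UTC: 08:00-09:30, 12:30-16:30 (add 7h to convert from UTC-7).
Zara in UTC: 11:00-14:30, 15:00-16:30 (subtract 5h to convert from UTC+5).
Wei in UTC: 11:30-17:00 (subtract 5h to convert from UTC+5).
Bianca in UTC: 09:30-14:00, 15:00-17:00 (add 7h to convert from UTC-7).
Viktor in UTC: 10:30-15:30, 16:30-17:00 (add 8h to convert from UTC-8).
Jamal in UTC: 08:30-09:30, 12:30-17:00 (subtract 3h to convert from UTC+3).
Nadia in UTC: 08:30-09:30, 13:00-16:30 (add 8h to convert from UTC-8).
Carol ∩ Zara: 12:30-14:30, 15:00-16:30.
Carol ∩ Zara ∩ Wei: 12:30-14:30, 15:00-16:30.
Carol ∩ Zara ∩ Wei ∩ Bianca: 12:30-14:00, 15:00-16:30.
Carol ∩ Zara ∩ Wei ∩ Bianca ∩ Viktor: 12:30-14:00, 15:00-15:30.
Carol ∩ Zara ∩ Wei ∩ Bianca ∩ Viktor ∩ Jamal: 12:30-14:00, 15:00-15:30.
Carol ∩ Zara ∩ Wei ∩ Bianca ∩ Viktor ∩ Jamal ∩ Nadia: 13:00-14:00, 15:00-15:30.
The first common window of at least 60 minutes is 13:00-14:00, so the earliest start is 13:00.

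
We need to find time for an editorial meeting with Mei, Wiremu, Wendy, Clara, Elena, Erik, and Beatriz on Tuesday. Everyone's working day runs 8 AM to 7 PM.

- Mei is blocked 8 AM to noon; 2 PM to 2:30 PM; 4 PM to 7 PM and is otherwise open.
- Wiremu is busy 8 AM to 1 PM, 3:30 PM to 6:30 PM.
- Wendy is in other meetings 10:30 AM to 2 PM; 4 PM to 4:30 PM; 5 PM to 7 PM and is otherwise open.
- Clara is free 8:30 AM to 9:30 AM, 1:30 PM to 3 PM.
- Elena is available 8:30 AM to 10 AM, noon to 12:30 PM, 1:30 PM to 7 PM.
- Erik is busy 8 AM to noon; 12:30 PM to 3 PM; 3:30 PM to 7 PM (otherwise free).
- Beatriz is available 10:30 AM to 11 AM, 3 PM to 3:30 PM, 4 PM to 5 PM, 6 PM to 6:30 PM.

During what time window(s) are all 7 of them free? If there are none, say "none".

none

Mei free: 12:00-14:00, 14:30-16:00 (invert busy blocks within the working day).
Wiremu free: 13:00-15:30, 18:30-19:00 (invert busy blocks within the working day).
Wendy free: 08:00-10:30, 14:00-16:00, 16:30-17:00 (invert busy blocks within the working day).
Clara free: 08:30-09:30, 13:30-15:00.
Elena free: 08:30-10:00, 12:00-12:30, 13:30-19:00.
Erik free: 12:00-12:30, 15:00-15:30 (invert busy blocks within the working day).
Beatriz free: 10:30-11:00, 15:00-15:30, 16:00-17:00, 18:00-18:30.
Mei ∩ Wiremu: 13:00-14:00, 14:30-15:30.
Mei ∩ Wiremu ∩ Wendy: 14:30-15:30.
Mei ∩ Wiremu ∩ Wendy ∩ Clara: 14:30-15:00.
Mei ∩ Wiremu ∩ Wendy ∩ Clara ∩ Elena: 14:30-15:00.
Mei ∩ Wiremu ∩ Wendy ∩ Clara ∩ Elena ∩ Erik: ∅.
Mei ∩ Wiremu ∩ Wendy ∩ Clara ∩ Elena ∩ Erik ∩ Beatriz: ∅.
There is no time when everyone is free.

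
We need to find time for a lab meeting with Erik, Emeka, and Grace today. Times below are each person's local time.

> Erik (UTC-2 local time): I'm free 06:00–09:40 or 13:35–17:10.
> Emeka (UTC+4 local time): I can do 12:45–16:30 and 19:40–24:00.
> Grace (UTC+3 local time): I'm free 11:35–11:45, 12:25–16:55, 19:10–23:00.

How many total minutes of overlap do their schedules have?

Erik in UTC: 08:00-11:40, 15:35-19:10 (add 2h to convert from UTC-2).
Emeka in UTC: 08:45-12:30, 15:40-20:00 (subtract 4h to convert from UTC+4).
Grace in UTC: 08:35-08:45, 09:25-13:55, 16:10-20:00 (subtract 3h to convert from UTC+3).
Erik ∩ Emeka: 08:45-11:40, 15:40-19:10.
Erik ∩ Emeka ∩ Grace: 09:25-11:40, 16:10-19:10.
So the common availability across everyone is 09:25-11:40, 16:10-19:10.
Summing the common windows: 135 + 180 = 315 minutes.

315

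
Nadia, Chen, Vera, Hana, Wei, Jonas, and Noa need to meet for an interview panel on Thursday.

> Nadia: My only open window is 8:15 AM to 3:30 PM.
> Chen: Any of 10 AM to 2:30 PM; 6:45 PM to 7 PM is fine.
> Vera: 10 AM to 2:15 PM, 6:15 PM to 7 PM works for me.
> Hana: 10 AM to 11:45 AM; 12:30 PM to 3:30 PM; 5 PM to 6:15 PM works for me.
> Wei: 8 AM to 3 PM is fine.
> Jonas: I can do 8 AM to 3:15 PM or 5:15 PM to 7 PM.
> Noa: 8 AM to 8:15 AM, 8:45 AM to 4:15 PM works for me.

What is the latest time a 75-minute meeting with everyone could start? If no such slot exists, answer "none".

Nadia ∩ Chen: 10:00-14:30.
Nadia ∩ Chen ∩ Vera: 10:00-14:15.
Nadia ∩ Chen ∩ Vera ∩ Hana: 10:00-11:45, 12:30-14:15.
Nadia ∩ Chen ∩ Vera ∩ Hana ∩ Wei: 10:00-11:45, 12:30-14:15.
Nadia ∩ Chen ∩ Vera ∩ Hana ∩ Wei ∩ Jonas: 10:00-11:45, 12:30-14:15.
Nadia ∩ Chen ∩ Vera ∩ Hana ∩ Wei ∩ Jonas ∩ Noa: 10:00-11:45, 12:30-14:15.
Those are the intersection windows.
The last common window of at least 75 minutes is 12:30-14:15; a 75-minute meeting can start as late as 13:00 and still end by 14:15.

13:00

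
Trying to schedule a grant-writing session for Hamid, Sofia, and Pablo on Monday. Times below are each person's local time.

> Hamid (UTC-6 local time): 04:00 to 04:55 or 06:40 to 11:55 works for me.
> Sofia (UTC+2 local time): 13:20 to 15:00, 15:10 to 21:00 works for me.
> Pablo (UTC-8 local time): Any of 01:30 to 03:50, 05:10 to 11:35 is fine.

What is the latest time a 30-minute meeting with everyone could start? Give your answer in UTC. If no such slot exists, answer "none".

17:25

Hamid in UTC: 10:00-10:55, 12:40-17:55 (add 6h to convert from UTC-6).
Sofia in UTC: 11:20-13:00, 13:10-19:00 (subtract 2h to convert from UTC+2).
Pablo in UTC: 09:30-11:50, 13:10-19:35 (add 8h to convert from UTC-8).
Hamid ∩ Sofia: 12:40-13:00, 13:10-17:55.
Hamid ∩ Sofia ∩ Pablo: 13:10-17:55.
Those are the intersection windows.
The last common window of at least 30 minutes is 13:10-17:55; a 30-minute meeting can start as late as 17:25 and still end by 17:55.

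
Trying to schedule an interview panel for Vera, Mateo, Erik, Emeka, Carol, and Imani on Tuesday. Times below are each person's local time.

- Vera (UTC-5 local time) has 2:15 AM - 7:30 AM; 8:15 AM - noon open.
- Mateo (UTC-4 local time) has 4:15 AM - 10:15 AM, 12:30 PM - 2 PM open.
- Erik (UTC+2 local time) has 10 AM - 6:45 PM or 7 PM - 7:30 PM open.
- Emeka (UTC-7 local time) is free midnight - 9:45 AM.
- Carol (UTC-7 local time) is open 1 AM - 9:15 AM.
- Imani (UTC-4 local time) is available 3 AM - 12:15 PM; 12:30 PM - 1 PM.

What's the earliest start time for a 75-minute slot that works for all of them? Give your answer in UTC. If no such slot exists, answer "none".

08:15

Vera in UTC: 07:15-12:30, 13:15-17:00 (add 5h to convert from UTC-5).
Mateo in UTC: 08:15-14:15, 16:30-18:00 (add 4h to convert from UTC-4).
Erik in UTC: 08:00-16:45, 17:00-17:30 (subtract 2h to convert from UTC+2).
Emeka in UTC: 07:00-16:45 (add 7h to convert from UTC-7).
Carol in UTC: 08:00-16:15 (add 7h to convert from UTC-7).
Imani in UTC: 07:00-16:15, 16:30-17:00 (add 4h to convert from UTC-4).
Vera ∩ Mateo: 08:15-12:30, 13:15-14:15, 16:30-17:00.
Vera ∩ Mateo ∩ Erik: 08:15-12:30, 13:15-14:15, 16:30-16:45.
Vera ∩ Mateo ∩ Erik ∩ Emeka: 08:15-12:30, 13:15-14:15, 16:30-16:45.
Vera ∩ Mateo ∩ Erik ∩ Emeka ∩ Carol: 08:15-12:30, 13:15-14:15.
Vera ∩ Mateo ∩ Erik ∩ Emeka ∩ Carol ∩ Imani: 08:15-12:30, 13:15-14:15.
Those are the intersection windows.
The first common window of at least 75 minutes is 08:15-12:30, so the earliest start is 08:15.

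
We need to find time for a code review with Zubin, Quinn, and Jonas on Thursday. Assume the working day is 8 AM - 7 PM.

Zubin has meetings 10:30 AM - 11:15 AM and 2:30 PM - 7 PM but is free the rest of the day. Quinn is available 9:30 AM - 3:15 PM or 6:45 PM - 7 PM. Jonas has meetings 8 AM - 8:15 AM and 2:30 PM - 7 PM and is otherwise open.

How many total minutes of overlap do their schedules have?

255

Zubin free: 08:00-10:30, 11:15-14:30 (invert busy blocks within the working day).
Quinn free: 09:30-15:15, 18:45-19:00.
Jonas free: 08:15-14:30 (invert busy blocks within the working day).
Zubin ∩ Quinn: 09:30-10:30, 11:15-14:30.
Zubin ∩ Quinn ∩ Jonas: 09:30-10:30, 11:15-14:30.
So the common availability across everyone is 09:30-10:30, 11:15-14:30.
Summing the common windows: 60 + 195 = 255 minutes.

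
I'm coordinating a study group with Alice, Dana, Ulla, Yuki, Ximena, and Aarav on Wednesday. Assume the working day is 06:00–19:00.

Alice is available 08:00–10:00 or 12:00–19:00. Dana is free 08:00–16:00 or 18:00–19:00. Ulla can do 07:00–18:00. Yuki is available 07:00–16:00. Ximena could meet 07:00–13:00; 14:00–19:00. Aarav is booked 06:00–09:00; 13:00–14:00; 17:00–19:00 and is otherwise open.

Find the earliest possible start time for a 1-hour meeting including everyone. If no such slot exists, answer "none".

Alice free: 08:00-10:00, 12:00-19:00.
Dana free: 08:00-16:00, 18:00-19:00.
Ulla free: 07:00-18:00.
Yuki free: 07:00-16:00.
Ximena free: 07:00-13:00, 14:00-19:00.
Aarav free: 09:00-13:00, 14:00-17:00 (invert busy blocks within the working day).
Alice ∩ Dana: 08:00-10:00, 12:00-16:00, 18:00-19:00.
Alice ∩ Dana ∩ Ulla: 08:00-10:00, 12:00-16:00.
Alice ∩ Dana ∩ Ulla ∩ Yuki: 08:00-10:00, 12:00-16:00.
Alice ∩ Dana ∩ Ulla ∩ Yuki ∩ Ximena: 08:00-10:00, 12:00-13:00, 14:00-16:00.
Alice ∩ Dana ∩ Ulla ∩ Yuki ∩ Ximena ∩ Aarav: 09:00-10:00, 12:00-13:00, 14:00-16:00.
Those are the intersection windows.
The first common window of at least 60 minutes is 09:00-10:00, so the earliest start is 09:00.

09:00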